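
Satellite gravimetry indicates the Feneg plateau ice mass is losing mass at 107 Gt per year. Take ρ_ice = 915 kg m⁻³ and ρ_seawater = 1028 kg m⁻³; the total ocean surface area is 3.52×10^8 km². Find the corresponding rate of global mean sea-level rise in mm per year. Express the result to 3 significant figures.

ρ_w = 1028 kg m⁻³. Annual water volume added = 107 Gt / ρ_w = 1.070×10^14 kg / 1028 kg m⁻³ = 1.041×10^11 m³.
Δh per year = 1.041×10^11 / 3.52×10^14 = 2.96×10^-4 m = 0.296 mm.

≈ 0.296 mm/yr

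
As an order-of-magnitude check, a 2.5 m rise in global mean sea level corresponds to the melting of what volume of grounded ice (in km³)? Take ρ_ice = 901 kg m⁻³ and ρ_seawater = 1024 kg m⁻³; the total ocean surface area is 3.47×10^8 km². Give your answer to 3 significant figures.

Required water volume = Δh × A = 2.5 m × 3.47×10^14 m² = 8.675×10^14 m³ = 8.675×10^5 km³.
Ice volume = water volume × ρ_w/ρ_ice = 8.675×10^5 × 1024/901 = 9.86×10^5 km³.

≈ 9.86×10^5 km³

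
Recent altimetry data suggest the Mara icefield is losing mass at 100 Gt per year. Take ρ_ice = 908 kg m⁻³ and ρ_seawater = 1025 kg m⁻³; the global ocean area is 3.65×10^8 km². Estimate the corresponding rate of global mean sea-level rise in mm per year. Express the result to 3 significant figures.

ρ_w = 1025 kg m⁻³. Annual water volume added = 100 Gt / ρ_w = 1.000×10^14 kg / 1025 kg m⁻³ = 9.756×10^10 m³.
Δh per year = 9.756×10^10 / 3.65×10^14 = 2.67×10^-4 m = 0.267 mm.

≈ 0.267 mm/yr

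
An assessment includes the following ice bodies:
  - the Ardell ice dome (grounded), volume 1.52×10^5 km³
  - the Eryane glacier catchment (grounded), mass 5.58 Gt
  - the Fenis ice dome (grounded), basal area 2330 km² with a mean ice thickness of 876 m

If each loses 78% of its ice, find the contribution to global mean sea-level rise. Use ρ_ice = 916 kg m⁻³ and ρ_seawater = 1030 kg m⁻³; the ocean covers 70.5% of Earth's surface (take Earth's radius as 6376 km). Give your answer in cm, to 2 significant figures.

≈ 30 cm

Ardell: 0.78 × 1.52×10^5 km³ × (916/1030) = 1.054×10^5 km³ of water.
Eryane: 0.78 × 5.58 Gt = 4.352×10^12 kg; dividing by ρ_w = 1030 kg m⁻³ gives 4.226×10^9 m³ of water.
Fenis: ice volume = 2330 km² × 876 m = 2041 km³; 0.78 × 2041 × (916/1030) = 1416 km³ of water.
Total added water ≈ 1.069×10^14 m³ over 3.60×10^14 m² → Δh = 0.297 m = 30 cm.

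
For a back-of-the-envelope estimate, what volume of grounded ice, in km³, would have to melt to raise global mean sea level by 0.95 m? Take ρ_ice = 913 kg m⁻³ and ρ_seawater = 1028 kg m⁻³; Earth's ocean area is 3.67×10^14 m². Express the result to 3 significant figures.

Required water volume = Δh × A = 0.95 m × 3.67×10^14 m² = 3.486×10^14 m³ = 3.486×10^5 km³.
Ice volume = water volume × ρ_w/ρ_ice = 3.486×10^5 × 1028/913 = 3.93×10^5 km³.

≈ 3.93×10^5 km³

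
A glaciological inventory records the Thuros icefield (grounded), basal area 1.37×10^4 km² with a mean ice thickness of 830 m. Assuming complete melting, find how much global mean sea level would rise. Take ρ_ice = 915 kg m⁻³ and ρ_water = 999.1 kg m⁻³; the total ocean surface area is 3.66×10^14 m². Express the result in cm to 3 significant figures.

≈ 2.85 cm

Thuros: ice volume = 1.37×10^4 km² × 830 m = 1.137×10^4 km³; 1.137×10^4 × (915/999.1) = 1.041×10^4 km³ of water.
Spread over 3.66×10^14 m² of ocean, Δh = 1.041×10^13 / 3.66×10^14 = 0.0285 m = 2.85 cm.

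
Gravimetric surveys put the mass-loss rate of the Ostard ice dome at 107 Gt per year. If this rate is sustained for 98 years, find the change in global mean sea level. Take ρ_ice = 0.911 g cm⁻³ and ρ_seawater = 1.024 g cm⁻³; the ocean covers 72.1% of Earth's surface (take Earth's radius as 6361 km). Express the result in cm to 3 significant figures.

Total mass lost = 107 Gt/yr × 98 yr = 1.049×10^4 Gt = 1.049×10^16 kg.
ρ_w = 1.024 g cm⁻³ = 1024 kg m⁻³, so water volume = 1.049×10^16 / 1024 = 1.024×10^13 m³.
Δh = 1.024×10^13 / 3.67×10^14 = 0.0279 m = 2.79 cm.

≈ 2.79 cm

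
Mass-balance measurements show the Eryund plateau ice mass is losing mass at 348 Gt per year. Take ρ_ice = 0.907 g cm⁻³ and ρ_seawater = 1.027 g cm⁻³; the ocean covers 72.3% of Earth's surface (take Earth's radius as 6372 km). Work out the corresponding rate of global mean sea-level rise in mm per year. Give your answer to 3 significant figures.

ρ_w = 1.027 g cm⁻³ = 1027 kg m⁻³. Annual water volume added = 348 Gt / ρ_w = 3.480×10^14 kg / 1027 kg m⁻³ = 3.389×10^11 m³.
Δh per year = 3.389×10^11 / 3.69×10^14 = 9.19×10^-4 m = 0.919 mm.

≈ 0.919 mm/yr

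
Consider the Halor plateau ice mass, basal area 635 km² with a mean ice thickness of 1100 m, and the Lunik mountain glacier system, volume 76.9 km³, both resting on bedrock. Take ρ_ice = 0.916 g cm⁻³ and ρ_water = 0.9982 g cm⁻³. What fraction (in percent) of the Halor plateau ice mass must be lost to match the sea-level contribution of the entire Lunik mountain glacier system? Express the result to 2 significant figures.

Equal sea-level rise means equal mass of meltwater, i.e. equal mass of ice lost.
Ice mass of Lunik: 7.044×10^13 kg; ice mass of Halor: 6.398×10^14 kg.
Fraction required = 7.044×10^13 / 6.398×10^14 = 0.110 → 11 %.

≈ 11 %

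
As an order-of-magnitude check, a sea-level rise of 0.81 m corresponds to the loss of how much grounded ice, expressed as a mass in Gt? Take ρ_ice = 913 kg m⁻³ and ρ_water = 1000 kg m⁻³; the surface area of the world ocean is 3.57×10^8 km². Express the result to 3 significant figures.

Required water volume = Δh × A = 0.81 m × 3.57×10^14 m² = 2.892×10^14 m³.
ρ_w = 1000 kg m⁻³, so the mass of water = 2.892×10^14 m³ × 1000 kg m⁻³ = 2.892×10^17 kg = 2.89×10^5 Gt (and the same mass of ice, by conservation).

≈ 2.89×10^5 Gt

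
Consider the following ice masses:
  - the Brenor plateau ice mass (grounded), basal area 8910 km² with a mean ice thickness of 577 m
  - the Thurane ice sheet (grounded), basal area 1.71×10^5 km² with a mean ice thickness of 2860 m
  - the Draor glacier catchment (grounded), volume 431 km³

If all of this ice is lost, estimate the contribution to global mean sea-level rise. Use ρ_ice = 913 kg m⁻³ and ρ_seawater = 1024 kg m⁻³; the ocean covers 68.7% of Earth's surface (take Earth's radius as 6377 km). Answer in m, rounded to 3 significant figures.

≈ 1.26 m

Brenor: ice volume = 8910 km² × 577 m = 5141 km³; 5141 × (913/1024) = 4584 km³ of water.
Thurane: ice volume = 1.71×10^5 km² × 2860 m = 4.891×10^5 km³; 4.891×10^5 × (913/1024) = 4.360×10^5 km³ of water.
Draor: 431 km³ × (913/1024) = 384.3 km³ of water.
Total added water ≈ 4.410×10^14 m³ over 3.51×10^14 m² → Δh = 1.26 m.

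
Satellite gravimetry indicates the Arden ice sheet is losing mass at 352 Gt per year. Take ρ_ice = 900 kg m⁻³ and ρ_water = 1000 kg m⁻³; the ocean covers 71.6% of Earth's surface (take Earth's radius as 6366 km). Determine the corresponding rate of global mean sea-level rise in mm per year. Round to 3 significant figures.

≈ 0.965 mm/yr

ρ_w = 1000 kg m⁻³. Annual water volume added = 352 Gt / ρ_w = 3.520×10^14 kg / 1000 kg m⁻³ = 3.520×10^11 m³.
Δh per year = 3.520×10^11 / 3.65×10^14 = 9.65×10^-4 m = 0.965 mm.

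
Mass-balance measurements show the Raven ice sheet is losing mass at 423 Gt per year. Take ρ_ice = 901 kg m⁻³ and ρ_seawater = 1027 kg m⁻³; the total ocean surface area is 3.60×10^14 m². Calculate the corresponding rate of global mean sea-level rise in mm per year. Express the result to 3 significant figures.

≈ 1.14 mm/yr

ρ_w = 1027 kg m⁻³. Annual water volume added = 423 Gt / ρ_w = 4.230×10^14 kg / 1027 kg m⁻³ = 4.119×10^11 m³.
Δh per year = 4.119×10^11 / 3.60×10^14 = 1.14×10^-3 m = 1.14 mm.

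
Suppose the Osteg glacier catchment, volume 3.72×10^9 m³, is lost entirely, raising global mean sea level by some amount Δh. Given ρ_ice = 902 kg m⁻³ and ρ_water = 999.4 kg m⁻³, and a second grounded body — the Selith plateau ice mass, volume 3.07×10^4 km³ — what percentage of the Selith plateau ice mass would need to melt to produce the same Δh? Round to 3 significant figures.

Equal sea-level rise means equal mass of meltwater, i.e. equal mass of ice lost.
Ice mass of Osteg: 3.355×10^12 kg; ice mass of Selith: 2.769×10^16 kg.
Fraction required = 3.355×10^12 / 2.769×10^16 = 1.21×10^-4 → 0.0121 %.

≈ 0.0121 %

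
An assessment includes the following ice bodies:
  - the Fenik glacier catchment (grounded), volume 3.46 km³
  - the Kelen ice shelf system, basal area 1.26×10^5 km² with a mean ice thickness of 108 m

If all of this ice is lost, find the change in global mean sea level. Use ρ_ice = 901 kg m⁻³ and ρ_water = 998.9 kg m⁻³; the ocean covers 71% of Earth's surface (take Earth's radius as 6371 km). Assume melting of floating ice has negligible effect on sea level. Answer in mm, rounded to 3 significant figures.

≈ 8.62×10^-3 mm

Fenik: 3.46 km³ × (901/998.9) = 3.121 km³ of water.
The Kelen ice shelf system is floating and already displaces its own weight of water, so its melt adds essentially nothing to sea level.
Total added water ≈ 3.121×10^9 m³ over 3.62×10^14 m² → Δh = 8.62×10^-6 m = 8.62×10^-3 mm.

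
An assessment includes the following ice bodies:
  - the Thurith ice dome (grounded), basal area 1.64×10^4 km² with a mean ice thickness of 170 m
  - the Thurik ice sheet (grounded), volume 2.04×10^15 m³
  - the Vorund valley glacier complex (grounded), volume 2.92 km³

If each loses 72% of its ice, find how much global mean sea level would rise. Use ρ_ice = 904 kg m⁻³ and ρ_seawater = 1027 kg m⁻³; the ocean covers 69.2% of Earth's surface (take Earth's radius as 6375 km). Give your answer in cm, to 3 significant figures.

≈ 366 cm

Thurith: ice volume = 1.64×10^4 km² × 170 m = 2788 km³; 0.72 × 2788 × (904/1027) = 1767 km³ of water.
Thurik: 0.72 × 2.04×10^15 m³ × (904/1027) = 1.293×10^15 m³ of water.
Vorund: 0.72 × 2.92 km³ × (904/1027) = 1.851 km³ of water.
Total added water ≈ 1.295×10^15 m³ over 3.53×10^14 m² → Δh = 3.66 m = 366 cm.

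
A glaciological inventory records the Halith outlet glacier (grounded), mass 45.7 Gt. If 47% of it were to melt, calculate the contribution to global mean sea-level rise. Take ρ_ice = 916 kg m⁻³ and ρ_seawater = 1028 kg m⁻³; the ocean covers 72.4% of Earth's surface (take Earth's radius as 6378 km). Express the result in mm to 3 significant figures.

≈ 0.0565 mm

Halith: 0.47 × 45.7 Gt = 2.148×10^13 kg; dividing by ρ_w = 1028 kg m⁻³ gives 2.089×10^10 m³ of water.
Spread over 3.70×10^14 m² of ocean, Δh = 2.089×10^10 / 3.70×10^14 = 5.65×10^-5 m = 0.0565 mm.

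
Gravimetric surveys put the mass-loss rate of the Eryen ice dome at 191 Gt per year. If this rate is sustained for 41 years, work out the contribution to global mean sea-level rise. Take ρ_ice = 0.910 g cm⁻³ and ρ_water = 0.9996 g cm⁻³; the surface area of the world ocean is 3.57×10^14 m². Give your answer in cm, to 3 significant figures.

Total mass lost = 191 Gt/yr × 41 yr = 7831 Gt = 7.831×10^15 kg.
ρ_w = 0.9996 g cm⁻³ = 999.6 kg m⁻³, so water volume = 7.831×10^15 / 999.6 = 7.834×10^12 m³.
Δh = 7.834×10^12 / 3.57×10^14 = 0.0219 m = 2.19 cm.

≈ 2.19 cm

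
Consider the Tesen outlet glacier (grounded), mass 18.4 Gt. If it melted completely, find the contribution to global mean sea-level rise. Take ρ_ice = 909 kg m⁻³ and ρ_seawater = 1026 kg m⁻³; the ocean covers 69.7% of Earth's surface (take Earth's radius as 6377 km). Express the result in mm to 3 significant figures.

≈ 0.0503 mm

Tesen: 18.4 Gt = 1.840×10^13 kg; dividing by ρ_w = 1026 kg m⁻³ gives 1.793×10^10 m³ of water.
Spread over 3.56×10^14 m² of ocean, Δh = 1.793×10^10 / 3.56×10^14 = 5.03×10^-5 m = 0.0503 mm.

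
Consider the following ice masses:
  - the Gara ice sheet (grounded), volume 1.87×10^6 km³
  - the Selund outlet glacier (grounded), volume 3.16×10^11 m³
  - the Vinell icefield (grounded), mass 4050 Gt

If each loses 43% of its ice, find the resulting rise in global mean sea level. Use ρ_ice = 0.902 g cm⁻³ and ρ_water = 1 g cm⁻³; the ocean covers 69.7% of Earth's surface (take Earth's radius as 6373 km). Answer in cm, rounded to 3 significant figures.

Gara: 0.43 × 1.87×10^6 km³ × (902/1000) = 7.253×10^5 km³ of water.
Selund: 0.43 × 3.16×10^11 m³ × (902/1000) = 1.226×10^11 m³ of water.
Vinell: 0.43 × 4050 Gt = 1.742×10^15 kg; dividing by ρ_w = 1 g cm⁻³ = 1000 kg m⁻³ gives 1.742×10^12 m³ of water.
Total added water ≈ 7.272×10^14 m³ over 3.56×10^14 m² → Δh = 2.04 m = 204 cm.

≈ 204 cm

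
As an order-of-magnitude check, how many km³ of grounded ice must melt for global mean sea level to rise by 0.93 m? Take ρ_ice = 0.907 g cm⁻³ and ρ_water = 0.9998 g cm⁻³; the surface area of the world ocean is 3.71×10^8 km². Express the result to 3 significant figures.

Required water volume = Δh × A = 0.93 m × 3.71×10^14 m² = 3.450×10^14 m³ = 3.450×10^5 km³.
Ice volume = water volume × ρ_w/ρ_ice = 3.450×10^5 × 999.8/907 = 3.80×10^5 km³.

≈ 3.80×10^5 km³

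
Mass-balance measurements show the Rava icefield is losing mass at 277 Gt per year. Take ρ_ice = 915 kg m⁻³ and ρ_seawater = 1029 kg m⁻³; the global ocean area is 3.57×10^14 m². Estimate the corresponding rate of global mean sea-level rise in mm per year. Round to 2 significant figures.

≈ 0.75 mm/yr

ρ_w = 1029 kg m⁻³. Annual water volume added = 277 Gt / ρ_w = 2.770×10^14 kg / 1029 kg m⁻³ = 2.692×10^11 m³.
Δh per year = 2.692×10^11 / 3.57×10^14 = 7.54×10^-4 m = 0.75 mm.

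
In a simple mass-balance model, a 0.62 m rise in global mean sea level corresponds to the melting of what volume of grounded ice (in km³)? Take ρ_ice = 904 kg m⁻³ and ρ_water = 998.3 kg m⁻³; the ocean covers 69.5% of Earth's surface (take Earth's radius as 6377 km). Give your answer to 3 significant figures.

≈ 2.43×10^5 km³

Required water volume = Δh × A = 0.62 m × 3.55×10^14 m² = 2.202×10^14 m³ = 2.202×10^5 km³.
Ice volume = water volume × ρ_w/ρ_ice = 2.202×10^5 × 998.3/904 = 2.43×10^5 km³.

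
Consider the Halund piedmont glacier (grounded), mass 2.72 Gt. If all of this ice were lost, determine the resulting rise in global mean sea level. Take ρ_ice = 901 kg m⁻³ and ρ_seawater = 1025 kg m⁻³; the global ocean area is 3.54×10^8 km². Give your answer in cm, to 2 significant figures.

≈ 7.5×10^-4 cm

Halund: 2.72 Gt = 2.720×10^12 kg; dividing by ρ_w = 1025 kg m⁻³ gives 2.654×10^9 m³ of water.
Spread over 3.54×10^14 m² of ocean, Δh = 2.654×10^9 / 3.54×10^14 = 7.50×10^-6 m = 7.5×10^-4 cm.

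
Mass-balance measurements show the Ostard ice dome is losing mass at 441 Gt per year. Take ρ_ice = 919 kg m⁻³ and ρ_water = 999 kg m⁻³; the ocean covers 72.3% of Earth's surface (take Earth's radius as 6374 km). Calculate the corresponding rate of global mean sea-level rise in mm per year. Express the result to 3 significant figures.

ρ_w = 999 kg m⁻³. Annual water volume added = 441 Gt / ρ_w = 4.410×10^14 kg / 999 kg m⁻³ = 4.414×10^11 m³.
Δh per year = 4.414×10^11 / 3.69×10^14 = 1.20×10^-3 m = 1.20 mm.

≈ 1.20 mm/yr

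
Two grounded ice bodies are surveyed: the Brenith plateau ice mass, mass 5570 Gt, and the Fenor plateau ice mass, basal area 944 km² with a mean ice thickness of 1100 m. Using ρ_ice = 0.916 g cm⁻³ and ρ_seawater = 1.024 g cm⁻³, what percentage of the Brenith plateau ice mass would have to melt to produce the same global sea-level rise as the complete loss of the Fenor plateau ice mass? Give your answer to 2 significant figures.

≈ 17 %

Equal sea-level rise means equal mass of meltwater, i.e. equal mass of ice lost.
Ice mass of Fenor: 9.512×10^14 kg; ice mass of Brenith: 5.570×10^15 kg.
Fraction required = 9.512×10^14 / 5.570×10^15 = 0.171 → 17 %.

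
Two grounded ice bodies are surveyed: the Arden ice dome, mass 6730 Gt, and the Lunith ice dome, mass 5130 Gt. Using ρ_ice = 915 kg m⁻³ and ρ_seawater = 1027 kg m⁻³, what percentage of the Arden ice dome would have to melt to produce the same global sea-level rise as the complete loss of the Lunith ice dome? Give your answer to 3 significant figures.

Equal sea-level rise means equal mass of meltwater, i.e. equal mass of ice lost.
Ice mass of Lunith: 5.130×10^15 kg; ice mass of Arden: 6.730×10^15 kg.
Fraction required = 5.130×10^15 / 6.730×10^15 = 0.762 → 76.2 %.

≈ 76.2 %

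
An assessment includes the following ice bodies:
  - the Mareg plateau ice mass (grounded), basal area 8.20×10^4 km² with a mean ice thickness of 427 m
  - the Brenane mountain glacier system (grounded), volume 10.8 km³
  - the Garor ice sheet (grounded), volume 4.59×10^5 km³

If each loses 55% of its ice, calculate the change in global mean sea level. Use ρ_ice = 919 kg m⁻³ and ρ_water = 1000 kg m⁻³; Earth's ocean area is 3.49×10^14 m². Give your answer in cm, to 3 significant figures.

Mareg: ice volume = 8.20×10^4 km² × 427 m = 3.501×10^4 km³; 0.55 × 3.501×10^4 × (919/1000) = 1.770×10^4 km³ of water.
Brenane: 0.55 × 10.8 km³ × (919/1000) = 5.459 km³ of water.
Garor: 0.55 × 4.59×10^5 km³ × (919/1000) = 2.320×10^5 km³ of water.
Total added water ≈ 2.497×10^14 m³ over 3.49×10^14 m² → Δh = 0.715 m = 71.5 cm.

≈ 71.5 cm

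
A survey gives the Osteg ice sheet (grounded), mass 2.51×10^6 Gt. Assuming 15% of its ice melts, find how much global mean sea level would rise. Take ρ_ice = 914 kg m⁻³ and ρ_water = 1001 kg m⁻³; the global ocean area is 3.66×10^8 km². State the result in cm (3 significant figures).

Osteg: 0.15 × 2.51×10^6 Gt = 3.765×10^17 kg; dividing by ρ_w = 1001 kg m⁻³ gives 3.761×10^14 m³ of water.
Spread over 3.66×10^14 m² of ocean, Δh = 3.761×10^14 / 3.66×10^14 = 1.03 m = 103 cm.

≈ 103 cm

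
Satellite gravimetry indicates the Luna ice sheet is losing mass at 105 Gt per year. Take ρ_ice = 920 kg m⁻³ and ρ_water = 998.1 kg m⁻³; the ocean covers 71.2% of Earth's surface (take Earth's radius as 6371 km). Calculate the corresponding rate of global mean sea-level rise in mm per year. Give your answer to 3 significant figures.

≈ 0.290 mm/yr

ρ_w = 998.1 kg m⁻³. Annual water volume added = 105 Gt / ρ_w = 1.050×10^14 kg / 998.1 kg m⁻³ = 1.052×10^11 m³.
Δh per year = 1.052×10^11 / 3.63×10^14 = 2.90×10^-4 m = 0.290 mm.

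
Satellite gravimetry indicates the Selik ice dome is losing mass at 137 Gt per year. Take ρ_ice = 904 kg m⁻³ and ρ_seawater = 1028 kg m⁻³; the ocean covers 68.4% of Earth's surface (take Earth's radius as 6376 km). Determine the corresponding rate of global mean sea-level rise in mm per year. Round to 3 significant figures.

ρ_w = 1028 kg m⁻³. Annual water volume added = 137 Gt / ρ_w = 1.370×10^14 kg / 1028 kg m⁻³ = 1.333×10^11 m³.
Δh per year = 1.333×10^11 / 3.49×10^14 = 3.81×10^-4 m = 0.381 mm.

≈ 0.381 mm/yr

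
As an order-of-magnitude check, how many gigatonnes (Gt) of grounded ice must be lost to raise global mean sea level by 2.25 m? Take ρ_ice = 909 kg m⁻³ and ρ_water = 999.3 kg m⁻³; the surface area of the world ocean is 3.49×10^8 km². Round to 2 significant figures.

≈ 7.8×10^5 Gt

Required water volume = Δh × A = 2.25 m × 3.49×10^14 m² = 7.852×10^14 m³.
ρ_w = 999.3 kg m⁻³, so the mass of water = 7.852×10^14 m³ × 999.3 kg m⁻³ = 7.847×10^17 kg = 7.8×10^5 Gt (and the same mass of ice, by conservation).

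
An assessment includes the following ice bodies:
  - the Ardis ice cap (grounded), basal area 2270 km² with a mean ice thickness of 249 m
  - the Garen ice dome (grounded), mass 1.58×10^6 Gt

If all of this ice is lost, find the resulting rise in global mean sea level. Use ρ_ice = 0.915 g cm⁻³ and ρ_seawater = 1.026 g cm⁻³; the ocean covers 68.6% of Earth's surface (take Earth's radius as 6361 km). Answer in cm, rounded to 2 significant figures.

Ardis: ice volume = 2270 km² × 249 m = 565.2 km³; 565.2 × (915/1026) = 504.1 km³ of water.
Garen: 1.58×10^6 Gt = 1.580×10^18 kg; dividing by ρ_w = 1.026 g cm⁻³ = 1026 kg m⁻³ gives 1.540×10^15 m³ of water.
Total added water ≈ 1.540×10^15 m³ over 3.49×10^14 m² → Δh = 4.42 m = 440 cm.

≈ 440 cm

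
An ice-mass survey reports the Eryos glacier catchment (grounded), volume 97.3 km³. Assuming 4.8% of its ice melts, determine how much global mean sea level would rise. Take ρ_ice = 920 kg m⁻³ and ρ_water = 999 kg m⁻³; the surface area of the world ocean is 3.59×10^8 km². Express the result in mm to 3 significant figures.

≈ 0.0120 mm

Eryos: 0.048 × 97.3 km³ × (920/999) = 4.301 km³ of water.
Spread over 3.59×10^14 m² of ocean, Δh = 4.301×10^9 / 3.59×10^14 = 1.20×10^-5 m = 0.0120 mm.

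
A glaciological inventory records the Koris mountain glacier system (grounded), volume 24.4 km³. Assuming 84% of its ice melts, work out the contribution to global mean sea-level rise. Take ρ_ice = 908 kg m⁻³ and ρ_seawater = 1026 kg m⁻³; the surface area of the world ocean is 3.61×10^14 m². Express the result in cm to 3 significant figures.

≈ 5.02×10^-3 cm

Koris: 0.84 × 24.4 km³ × (908/1026) = 18.14 km³ of water.
Spread over 3.61×10^14 m² of ocean, Δh = 1.814×10^10 / 3.61×10^14 = 5.02×10^-5 m = 5.02×10^-3 cm.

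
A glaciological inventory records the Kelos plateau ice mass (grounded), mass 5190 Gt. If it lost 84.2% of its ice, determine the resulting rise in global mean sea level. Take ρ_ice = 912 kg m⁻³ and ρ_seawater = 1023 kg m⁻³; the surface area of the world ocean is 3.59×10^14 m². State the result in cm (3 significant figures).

≈ 1.19 cm

Kelos: 0.842 × 5190 Gt = 4.370×10^15 kg; dividing by ρ_w = 1023 kg m⁻³ gives 4.272×10^12 m³ of water.
Spread over 3.59×10^14 m² of ocean, Δh = 4.272×10^12 / 3.59×10^14 = 0.0119 m = 1.19 cm.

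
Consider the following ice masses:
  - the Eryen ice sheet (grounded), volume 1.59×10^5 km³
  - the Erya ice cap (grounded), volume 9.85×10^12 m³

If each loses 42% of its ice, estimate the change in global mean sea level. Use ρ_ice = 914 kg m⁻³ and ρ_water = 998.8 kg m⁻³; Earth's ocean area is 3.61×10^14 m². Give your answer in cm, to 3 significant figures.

Eryen: 0.42 × 1.59×10^5 km³ × (914/998.8) = 6.111×10^4 km³ of water.
Erya: 0.42 × 9.85×10^12 m³ × (914/998.8) = 3.786×10^12 m³ of water.
Total added water ≈ 6.490×10^13 m³ over 3.61×10^14 m² → Δh = 0.180 m = 18.0 cm.

≈ 18.0 cm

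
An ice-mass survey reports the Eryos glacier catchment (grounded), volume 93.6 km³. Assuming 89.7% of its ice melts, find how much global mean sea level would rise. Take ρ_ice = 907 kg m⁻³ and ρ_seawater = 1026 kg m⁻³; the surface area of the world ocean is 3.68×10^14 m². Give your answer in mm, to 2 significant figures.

≈ 0.20 mm

Eryos: 0.897 × 93.6 km³ × (907/1026) = 74.22 km³ of water.
Spread over 3.68×10^14 m² of ocean, Δh = 7.422×10^10 / 3.68×10^14 = 2.02×10^-4 m = 0.20 mm.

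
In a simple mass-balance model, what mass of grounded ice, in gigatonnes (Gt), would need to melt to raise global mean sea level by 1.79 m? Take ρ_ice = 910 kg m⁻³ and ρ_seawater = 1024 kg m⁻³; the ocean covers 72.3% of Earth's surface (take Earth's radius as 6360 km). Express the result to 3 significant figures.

≈ 6.74×10^5 Gt

Required water volume = Δh × A = 1.79 m × 3.68×10^14 m² = 6.578×10^14 m³.
ρ_w = 1024 kg m⁻³, so the mass of water = 6.578×10^14 m³ × 1024 kg m⁻³ = 6.736×10^17 kg = 6.74×10^5 Gt (and the same mass of ice, by conservation).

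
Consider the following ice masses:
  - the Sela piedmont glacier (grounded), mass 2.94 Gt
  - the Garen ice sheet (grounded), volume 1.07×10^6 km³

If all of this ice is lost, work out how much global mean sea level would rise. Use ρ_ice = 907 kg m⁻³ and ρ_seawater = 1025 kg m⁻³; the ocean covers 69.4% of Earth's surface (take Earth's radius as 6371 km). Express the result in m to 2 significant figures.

≈ 2.7 m

Sela: 2.94 Gt = 2.940×10^12 kg; dividing by ρ_w = 1025 kg m⁻³ gives 2.868×10^9 m³ of water.
Garen: 1.07×10^6 km³ × (907/1025) = 9.468×10^5 km³ of water.
Total added water ≈ 9.468×10^14 m³ over 3.54×10^14 m² → Δh = 2.67 m.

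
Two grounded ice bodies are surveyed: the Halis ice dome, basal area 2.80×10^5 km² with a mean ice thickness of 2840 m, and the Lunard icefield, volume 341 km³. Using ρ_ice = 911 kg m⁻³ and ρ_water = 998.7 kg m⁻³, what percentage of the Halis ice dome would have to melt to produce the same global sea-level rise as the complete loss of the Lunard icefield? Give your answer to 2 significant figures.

Equal sea-level rise means equal mass of meltwater, i.e. equal mass of ice lost.
Ice mass of Lunard: 3.107×10^14 kg; ice mass of Halis: 7.244×10^17 kg.
Fraction required = 3.107×10^14 / 7.244×10^17 = 4.29×10^-4 → 0.043 %.

≈ 0.043 %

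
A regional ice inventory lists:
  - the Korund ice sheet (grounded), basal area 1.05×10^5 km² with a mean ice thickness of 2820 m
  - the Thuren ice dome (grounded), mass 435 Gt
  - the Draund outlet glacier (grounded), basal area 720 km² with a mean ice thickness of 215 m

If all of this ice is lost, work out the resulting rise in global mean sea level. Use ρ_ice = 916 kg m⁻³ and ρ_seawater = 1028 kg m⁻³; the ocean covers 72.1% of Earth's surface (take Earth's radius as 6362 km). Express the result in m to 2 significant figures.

Korund: ice volume = 1.05×10^5 km² × 2820 m = 2.961×10^5 km³; 2.961×10^5 × (916/1028) = 2.638×10^5 km³ of water.
Thuren: 435 Gt = 4.350×10^14 kg; dividing by ρ_w = 1028 kg m⁻³ gives 4.232×10^11 m³ of water.
Draund: ice volume = 720 km² × 215 m = 154.8 km³; 154.8 × (916/1028) = 137.9 km³ of water.
Total added water ≈ 2.644×10^14 m³ over 3.67×10^14 m² → Δh = 0.721 m.

≈ 0.72 m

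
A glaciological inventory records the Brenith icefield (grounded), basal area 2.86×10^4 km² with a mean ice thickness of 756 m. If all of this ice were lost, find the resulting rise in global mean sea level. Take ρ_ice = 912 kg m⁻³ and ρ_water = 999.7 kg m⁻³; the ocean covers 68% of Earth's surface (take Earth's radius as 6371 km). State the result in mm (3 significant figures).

≈ 56.9 mm

Brenith: ice volume = 2.86×10^4 km² × 756 m = 2.162×10^4 km³; 2.162×10^4 × (912/999.7) = 1.972×10^4 km³ of water.
Spread over 3.47×10^14 m² of ocean, Δh = 1.972×10^13 / 3.47×10^14 = 0.0569 m = 56.9 mm.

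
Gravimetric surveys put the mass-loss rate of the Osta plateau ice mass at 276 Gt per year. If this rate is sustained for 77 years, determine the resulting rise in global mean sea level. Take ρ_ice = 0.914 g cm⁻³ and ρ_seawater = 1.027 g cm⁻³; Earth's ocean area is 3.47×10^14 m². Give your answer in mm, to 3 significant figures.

Total mass lost = 276 Gt/yr × 77 yr = 2.125×10^4 Gt = 2.125×10^16 kg.
ρ_w = 1.027 g cm⁻³ = 1027 kg m⁻³, so water volume = 2.125×10^16 / 1027 = 2.069×10^13 m³.
Δh = 2.069×10^13 / 3.47×10^14 = 0.0596 m = 59.6 mm.

≈ 59.6 mm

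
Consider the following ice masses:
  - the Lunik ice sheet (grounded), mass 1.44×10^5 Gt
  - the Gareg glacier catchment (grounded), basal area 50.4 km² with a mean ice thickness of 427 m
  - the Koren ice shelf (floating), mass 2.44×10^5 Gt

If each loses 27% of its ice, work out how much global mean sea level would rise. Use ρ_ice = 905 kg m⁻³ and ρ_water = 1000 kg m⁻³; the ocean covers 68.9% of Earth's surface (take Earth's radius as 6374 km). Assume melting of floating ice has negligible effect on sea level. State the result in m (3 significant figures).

≈ 0.111 m

Lunik: 0.27 × 1.44×10^5 Gt = 3.888×10^16 kg; dividing by ρ_w = 1000 kg m⁻³ gives 3.888×10^13 m³ of water.
Gareg: ice volume = 50.4 km² × 427 m = 21.52 km³; 0.27 × 21.52 × (905/1000) = 5.259 km³ of water.
The Koren ice shelf is floating and already displaces its own weight of water, so its melt adds essentially nothing to sea level.
Total added water ≈ 3.889×10^13 m³ over 3.52×10^14 m² → Δh = 0.111 m.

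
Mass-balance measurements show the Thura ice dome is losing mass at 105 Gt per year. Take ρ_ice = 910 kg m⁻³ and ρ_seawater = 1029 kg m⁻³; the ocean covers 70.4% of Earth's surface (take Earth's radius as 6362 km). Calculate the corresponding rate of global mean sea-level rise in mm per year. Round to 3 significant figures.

ρ_w = 1029 kg m⁻³. Annual water volume added = 105 Gt / ρ_w = 1.050×10^14 kg / 1029 kg m⁻³ = 1.020×10^11 m³.
Δh per year = 1.020×10^11 / 3.58×10^14 = 2.85×10^-4 m = 0.285 mm.

≈ 0.285 mm/yr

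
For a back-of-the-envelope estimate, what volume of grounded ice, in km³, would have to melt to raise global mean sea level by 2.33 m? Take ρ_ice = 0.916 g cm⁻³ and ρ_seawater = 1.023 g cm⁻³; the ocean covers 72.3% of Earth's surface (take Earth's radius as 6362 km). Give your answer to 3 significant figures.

Required water volume = Δh × A = 2.33 m × 3.68×10^14 m² = 8.568×10^14 m³ = 8.568×10^5 km³.
Ice volume = water volume × ρ_w/ρ_ice = 8.568×10^5 × 1023/916 = 9.57×10^5 km³.

≈ 9.57×10^5 km³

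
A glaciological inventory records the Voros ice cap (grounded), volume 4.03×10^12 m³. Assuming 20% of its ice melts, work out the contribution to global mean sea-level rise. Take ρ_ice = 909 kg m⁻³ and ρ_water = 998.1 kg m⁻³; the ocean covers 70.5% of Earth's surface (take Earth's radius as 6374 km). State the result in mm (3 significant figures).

≈ 2.04 mm

Voros: 0.2 × 4.03×10^12 m³ × (909/998.1) = 7.340×10^11 m³ of water.
Spread over 3.60×10^14 m² of ocean, Δh = 7.340×10^11 / 3.60×10^14 = 2.04×10^-3 m = 2.04 mm.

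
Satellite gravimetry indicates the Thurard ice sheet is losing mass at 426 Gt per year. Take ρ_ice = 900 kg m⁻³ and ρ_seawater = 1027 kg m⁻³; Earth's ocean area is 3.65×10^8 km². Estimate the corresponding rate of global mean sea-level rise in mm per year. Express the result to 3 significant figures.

ρ_w = 1027 kg m⁻³. Annual water volume added = 426 Gt / ρ_w = 4.260×10^14 kg / 1027 kg m⁻³ = 4.148×10^11 m³.
Δh per year = 4.148×10^11 / 3.65×10^14 = 1.14×10^-3 m = 1.14 mm.

≈ 1.14 mm/yr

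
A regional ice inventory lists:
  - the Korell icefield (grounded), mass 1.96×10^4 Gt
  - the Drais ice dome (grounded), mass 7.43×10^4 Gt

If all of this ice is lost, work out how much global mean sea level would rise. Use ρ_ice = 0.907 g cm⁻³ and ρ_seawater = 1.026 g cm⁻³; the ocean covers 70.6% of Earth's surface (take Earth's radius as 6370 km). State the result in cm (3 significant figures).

≈ 25.4 cm

Korell: 1.96×10^4 Gt = 1.960×10^16 kg; dividing by ρ_w = 1.026 g cm⁻³ = 1026 kg m⁻³ gives 1.910×10^13 m³ of water.
Drais: 7.43×10^4 Gt = 7.430×10^16 kg; dividing by ρ_w = 1026 kg m⁻³ gives 7.242×10^13 m³ of water.
Total added water ≈ 9.152×10^13 m³ over 3.60×10^14 m² → Δh = 0.254 m = 25.4 cm.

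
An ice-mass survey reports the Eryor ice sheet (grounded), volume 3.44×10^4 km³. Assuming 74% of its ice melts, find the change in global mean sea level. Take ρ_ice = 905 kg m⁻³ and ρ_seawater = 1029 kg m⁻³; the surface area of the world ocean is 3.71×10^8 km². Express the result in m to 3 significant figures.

Eryor: 0.74 × 3.44×10^4 km³ × (905/1029) = 2.239×10^4 km³ of water.
Spread over 3.71×10^14 m² of ocean, Δh = 2.239×10^13 / 3.71×10^14 = 0.0603 m.

≈ 0.0603 m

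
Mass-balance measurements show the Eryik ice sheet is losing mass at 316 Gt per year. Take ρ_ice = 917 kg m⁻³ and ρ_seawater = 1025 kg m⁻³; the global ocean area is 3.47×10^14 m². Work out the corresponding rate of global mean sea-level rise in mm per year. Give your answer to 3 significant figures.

ρ_w = 1025 kg m⁻³. Annual water volume added = 316 Gt / ρ_w = 3.160×10^14 kg / 1025 kg m⁻³ = 3.083×10^11 m³.
Δh per year = 3.083×10^11 / 3.47×10^14 = 8.88×10^-4 m = 0.888 mm.

≈ 0.888 mm/yr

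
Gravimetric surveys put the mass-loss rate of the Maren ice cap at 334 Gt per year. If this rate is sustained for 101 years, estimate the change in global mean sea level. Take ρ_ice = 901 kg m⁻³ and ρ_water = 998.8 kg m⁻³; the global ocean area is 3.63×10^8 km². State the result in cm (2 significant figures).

≈ 9.3 cm

Total mass lost = 334 Gt/yr × 101 yr = 3.373×10^4 Gt = 3.373×10^16 kg.
ρ_w = 998.8 kg m⁻³, so water volume = 3.373×10^16 / 998.8 = 3.377×10^13 m³.
Δh = 3.377×10^13 / 3.63×10^14 = 0.0930 m = 9.3 cm.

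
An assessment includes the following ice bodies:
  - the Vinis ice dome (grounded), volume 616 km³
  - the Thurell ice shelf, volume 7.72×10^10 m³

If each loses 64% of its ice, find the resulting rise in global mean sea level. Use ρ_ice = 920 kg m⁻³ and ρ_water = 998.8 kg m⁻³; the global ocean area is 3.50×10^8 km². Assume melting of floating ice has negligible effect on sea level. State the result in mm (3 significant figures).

≈ 1.04 mm

Vinis: 0.64 × 616 km³ × (920/998.8) = 363.1 km³ of water.
The Thurell ice shelf is floating and already displaces its own weight of water, so its melt adds essentially nothing to sea level.
Total added water ≈ 3.631×10^11 m³ over 3.50×10^14 m² → Δh = 1.04×10^-3 m = 1.04 mm.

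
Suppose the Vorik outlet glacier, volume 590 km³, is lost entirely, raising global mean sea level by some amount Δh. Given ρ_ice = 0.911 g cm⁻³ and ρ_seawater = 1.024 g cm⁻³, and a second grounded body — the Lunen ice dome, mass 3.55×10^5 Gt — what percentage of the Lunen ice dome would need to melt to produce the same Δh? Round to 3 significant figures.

Equal sea-level rise means equal mass of meltwater, i.e. equal mass of ice lost.
Ice mass of Vorik: 5.375×10^14 kg; ice mass of Lunen: 3.550×10^17 kg.
Fraction required = 5.375×10^14 / 3.550×10^17 = 1.51×10^-3 → 0.151 %.

≈ 0.151 %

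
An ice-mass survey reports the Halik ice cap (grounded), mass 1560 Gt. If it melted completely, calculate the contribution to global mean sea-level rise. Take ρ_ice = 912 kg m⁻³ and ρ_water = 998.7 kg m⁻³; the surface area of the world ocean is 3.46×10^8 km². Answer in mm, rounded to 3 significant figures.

Halik: 1560 Gt = 1.560×10^15 kg; dividing by ρ_w = 998.7 kg m⁻³ gives 1.562×10^12 m³ of water.
Spread over 3.46×10^14 m² of ocean, Δh = 1.562×10^12 / 3.46×10^14 = 4.51×10^-3 m = 4.51 mm.

≈ 4.51 mm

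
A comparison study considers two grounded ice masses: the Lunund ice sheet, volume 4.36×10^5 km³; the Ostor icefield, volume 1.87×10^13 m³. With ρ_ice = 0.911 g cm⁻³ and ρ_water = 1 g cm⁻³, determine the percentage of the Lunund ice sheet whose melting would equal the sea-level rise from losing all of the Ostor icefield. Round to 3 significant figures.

≈ 4.29 %

Equal sea-level rise means equal mass of meltwater, i.e. equal mass of ice lost.
Ice mass of Ostor: 1.704×10^16 kg; ice mass of Lunund: 3.972×10^17 kg.
Fraction required = 1.704×10^16 / 3.972×10^17 = 0.0429 → 4.29 %.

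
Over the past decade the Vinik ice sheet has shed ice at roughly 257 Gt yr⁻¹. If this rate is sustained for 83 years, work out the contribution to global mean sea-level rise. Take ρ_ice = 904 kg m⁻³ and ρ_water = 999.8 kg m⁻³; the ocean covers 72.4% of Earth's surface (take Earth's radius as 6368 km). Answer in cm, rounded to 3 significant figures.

Total mass lost = 257 Gt/yr × 83 yr = 2.133×10^4 Gt = 2.133×10^16 kg.
ρ_w = 999.8 kg m⁻³, so water volume = 2.133×10^16 / 999.8 = 2.134×10^13 m³.
Δh = 2.134×10^13 / 3.69×10^14 = 0.0578 m = 5.78 cm.

≈ 5.78 cm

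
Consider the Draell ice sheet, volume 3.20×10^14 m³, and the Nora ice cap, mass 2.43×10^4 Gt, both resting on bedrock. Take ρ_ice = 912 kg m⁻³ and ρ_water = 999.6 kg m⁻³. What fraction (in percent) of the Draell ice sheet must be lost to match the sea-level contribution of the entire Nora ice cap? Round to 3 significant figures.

Equal sea-level rise means equal mass of meltwater, i.e. equal mass of ice lost.
Ice mass of Nora: 2.430×10^16 kg; ice mass of Draell: 2.918×10^17 kg.
Fraction required = 2.430×10^16 / 2.918×10^17 = 0.0833 → 8.33 %.

≈ 8.33 %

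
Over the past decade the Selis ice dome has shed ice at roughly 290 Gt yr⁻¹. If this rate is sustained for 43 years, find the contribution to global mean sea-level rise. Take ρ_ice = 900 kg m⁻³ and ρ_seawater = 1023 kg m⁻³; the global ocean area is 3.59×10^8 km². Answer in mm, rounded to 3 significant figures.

≈ 34.0 mm

Total mass lost = 290 Gt/yr × 43 yr = 1.247×10^4 Gt = 1.247×10^16 kg.
ρ_w = 1023 kg m⁻³, so water volume = 1.247×10^16 / 1023 = 1.219×10^13 m³.
Δh = 1.219×10^13 / 3.59×10^14 = 0.0340 m = 34.0 mm.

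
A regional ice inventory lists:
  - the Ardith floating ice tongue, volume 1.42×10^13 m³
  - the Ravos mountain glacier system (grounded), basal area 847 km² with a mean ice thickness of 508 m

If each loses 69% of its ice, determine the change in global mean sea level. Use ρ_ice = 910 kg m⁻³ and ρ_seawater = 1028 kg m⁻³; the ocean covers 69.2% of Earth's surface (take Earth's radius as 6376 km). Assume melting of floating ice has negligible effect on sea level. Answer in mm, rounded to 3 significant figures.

The Ardith floating ice tongue is floating and already displaces its own weight of water, so its melt adds essentially nothing to sea level.
Ravos: ice volume = 847 km² × 508 m = 430.3 km³; 0.69 × 430.3 × (910/1028) = 262.8 km³ of water.
Total added water ≈ 2.628×10^11 m³ over 3.54×10^14 m² → Δh = 7.43×10^-4 m = 0.743 mm.

≈ 0.743 mm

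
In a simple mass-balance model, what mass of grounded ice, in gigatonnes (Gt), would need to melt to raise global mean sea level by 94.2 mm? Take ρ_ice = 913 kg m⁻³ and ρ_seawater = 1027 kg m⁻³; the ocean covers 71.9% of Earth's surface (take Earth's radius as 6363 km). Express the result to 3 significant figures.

Required water volume = Δh × A = 0.0942 m × 3.66×10^14 m² = 3.446×10^13 m³.
ρ_w = 1027 kg m⁻³, so the mass of water = 3.446×10^13 m³ × 1027 kg m⁻³ = 3.539×10^16 kg = 3.54×10^4 Gt (and the same mass of ice, by conservation).

≈ 3.54×10^4 Gt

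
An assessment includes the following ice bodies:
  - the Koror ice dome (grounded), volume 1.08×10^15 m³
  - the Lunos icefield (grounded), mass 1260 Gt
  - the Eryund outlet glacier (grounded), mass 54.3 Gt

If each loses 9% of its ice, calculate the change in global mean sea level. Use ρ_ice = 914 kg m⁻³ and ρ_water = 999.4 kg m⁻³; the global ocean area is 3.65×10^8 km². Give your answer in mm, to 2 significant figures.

Koror: 0.09 × 1.08×10^15 m³ × (914/999.4) = 8.889×10^13 m³ of water.
Lunos: 0.09 × 1260 Gt = 1.134×10^14 kg; dividing by ρ_w = 999.4 kg m⁻³ gives 1.135×10^11 m³ of water.
Eryund: 0.09 × 54.3 Gt = 4.887×10^12 kg; dividing by ρ_w = 999.4 kg m⁻³ gives 4.890×10^9 m³ of water.
Total added water ≈ 8.901×10^13 m³ over 3.65×10^14 m² → Δh = 0.244 m = 240 mm.

≈ 240 mm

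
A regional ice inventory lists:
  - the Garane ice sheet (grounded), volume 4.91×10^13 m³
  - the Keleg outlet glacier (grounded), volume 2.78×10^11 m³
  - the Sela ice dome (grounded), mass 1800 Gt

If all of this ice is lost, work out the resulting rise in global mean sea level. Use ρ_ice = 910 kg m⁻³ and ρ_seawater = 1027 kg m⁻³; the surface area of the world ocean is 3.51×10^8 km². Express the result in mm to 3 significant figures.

≈ 130 mm

Garane: 4.91×10^13 m³ × (910/1027) = 4.351×10^13 m³ of water.
Keleg: 2.78×10^11 m³ × (910/1027) = 2.463×10^11 m³ of water.
Sela: 1800 Gt = 1.800×10^15 kg; dividing by ρ_w = 1027 kg m⁻³ gives 1.753×10^12 m³ of water.
Total added water ≈ 4.551×10^13 m³ over 3.51×10^14 m² → Δh = 0.130 m = 130 mm.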